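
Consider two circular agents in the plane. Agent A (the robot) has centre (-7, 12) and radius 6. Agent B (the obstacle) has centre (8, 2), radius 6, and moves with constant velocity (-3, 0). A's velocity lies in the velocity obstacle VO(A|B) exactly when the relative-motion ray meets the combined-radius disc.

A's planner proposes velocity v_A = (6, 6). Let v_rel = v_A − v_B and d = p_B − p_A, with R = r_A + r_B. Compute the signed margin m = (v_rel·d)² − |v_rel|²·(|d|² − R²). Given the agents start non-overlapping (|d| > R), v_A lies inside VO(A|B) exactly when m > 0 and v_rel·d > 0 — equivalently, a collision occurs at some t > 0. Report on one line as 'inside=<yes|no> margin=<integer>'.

d = (15, -10),  |d|² = 325;  R = 6+6 = 12,  c = 325−12² = 181
v_rel = (9, 6),  |v_rel|² = 117;  v_rel·d = (9)·(15) + (6)·(-10) = 75
117·t² − 150·t + 181 = 0  ⇒  m = 75² − 117·181 = -15552
m = -15552 < 0,  v_rel·d = 75 > 0  ⇒  outside

inside=no margin=-15552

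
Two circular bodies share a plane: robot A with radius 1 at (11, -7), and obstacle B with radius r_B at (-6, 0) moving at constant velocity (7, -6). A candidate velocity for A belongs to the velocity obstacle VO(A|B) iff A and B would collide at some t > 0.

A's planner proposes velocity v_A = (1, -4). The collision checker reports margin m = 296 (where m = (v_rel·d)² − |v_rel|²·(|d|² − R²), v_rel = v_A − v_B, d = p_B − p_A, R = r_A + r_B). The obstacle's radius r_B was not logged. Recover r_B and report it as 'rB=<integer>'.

m = 296
d = (-17, 7);  v_rel = (-6, 2),  |v_rel|² = 40
v_rel×d = (-6)·(7) − (2)·(-17) = -8
since m = R²·40 − (-8)²:  R² = (64 + 296) / 40 = 9
R = √9 = 3  ⇒  r_B = 3 − 1 = 2

rB=2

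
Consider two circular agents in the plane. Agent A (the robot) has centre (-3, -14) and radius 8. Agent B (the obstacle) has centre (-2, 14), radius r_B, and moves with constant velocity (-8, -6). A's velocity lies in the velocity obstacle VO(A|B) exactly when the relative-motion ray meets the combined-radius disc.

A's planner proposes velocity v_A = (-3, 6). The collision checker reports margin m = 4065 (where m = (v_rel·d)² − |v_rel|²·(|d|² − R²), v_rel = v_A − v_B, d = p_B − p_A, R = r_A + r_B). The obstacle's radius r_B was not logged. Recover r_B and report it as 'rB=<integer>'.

m = 4065
d = (1, 28);  v_rel = (5, 12),  |v_rel|² = 169
v_rel×d = (5)·(28) − (12)·(1) = 128
since m = R²·169 − 128²:  R² = (16384 + 4065) / 169 = 121
R = √121 = 11  ⇒  r_B = 11 − 8 = 3

rB=3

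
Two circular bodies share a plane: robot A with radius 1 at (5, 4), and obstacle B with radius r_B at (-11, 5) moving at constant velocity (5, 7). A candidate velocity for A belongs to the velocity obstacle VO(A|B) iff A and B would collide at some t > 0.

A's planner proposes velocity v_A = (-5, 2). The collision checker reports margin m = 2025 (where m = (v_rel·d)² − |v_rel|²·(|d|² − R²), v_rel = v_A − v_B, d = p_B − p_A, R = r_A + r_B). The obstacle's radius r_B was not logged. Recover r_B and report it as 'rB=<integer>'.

m = 2025
d = (-16, 1);  v_rel = (-10, -5),  |v_rel|² = 125
v_rel×d = (-10)·(1) − (-5)·(-16) = -90
since m = R²·125 − (-90)²:  R² = (8100 + 2025) / 125 = 81
R = √81 = 9  ⇒  r_B = 9 − 1 = 8

rB=8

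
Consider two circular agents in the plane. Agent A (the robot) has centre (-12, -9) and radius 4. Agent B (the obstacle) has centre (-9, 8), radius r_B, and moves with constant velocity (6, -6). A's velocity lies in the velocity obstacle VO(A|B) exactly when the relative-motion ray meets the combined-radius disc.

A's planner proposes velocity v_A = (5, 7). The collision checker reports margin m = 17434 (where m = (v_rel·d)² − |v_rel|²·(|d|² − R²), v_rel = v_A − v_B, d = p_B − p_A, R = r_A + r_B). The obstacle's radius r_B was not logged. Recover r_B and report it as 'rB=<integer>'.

m = 17434
d = (3, 17);  v_rel = (-1, 13),  |v_rel|² = 170
v_rel×d = (-1)·(17) − (13)·(3) = -56
since m = R²·170 − (-56)²:  R² = (3136 + 17434) / 170 = 121
R = √121 = 11  ⇒  r_B = 11 − 4 = 7

rB=7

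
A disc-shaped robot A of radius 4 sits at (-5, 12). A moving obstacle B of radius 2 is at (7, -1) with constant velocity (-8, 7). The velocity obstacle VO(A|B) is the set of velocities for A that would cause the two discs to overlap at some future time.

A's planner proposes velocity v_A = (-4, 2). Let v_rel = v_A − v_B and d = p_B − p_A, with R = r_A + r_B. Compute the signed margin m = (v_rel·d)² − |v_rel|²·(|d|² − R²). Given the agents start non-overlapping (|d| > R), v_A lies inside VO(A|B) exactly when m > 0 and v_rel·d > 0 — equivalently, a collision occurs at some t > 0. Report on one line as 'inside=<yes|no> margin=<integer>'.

d = (12, -13),  |d|² = 313;  R = 4+2 = 6,  c = 313−6² = 277
v_rel = (4, -5),  |v_rel|² = 41;  v_rel·d = (4)·(12) + (-5)·(-13) = 113
41·t² − 226·t + 277 = 0  ⇒  m = 113² − 41·277 = 1412
m = 1412 > 0,  v_rel·d = 113 > 0  ⇒  inside

inside=yes margin=1412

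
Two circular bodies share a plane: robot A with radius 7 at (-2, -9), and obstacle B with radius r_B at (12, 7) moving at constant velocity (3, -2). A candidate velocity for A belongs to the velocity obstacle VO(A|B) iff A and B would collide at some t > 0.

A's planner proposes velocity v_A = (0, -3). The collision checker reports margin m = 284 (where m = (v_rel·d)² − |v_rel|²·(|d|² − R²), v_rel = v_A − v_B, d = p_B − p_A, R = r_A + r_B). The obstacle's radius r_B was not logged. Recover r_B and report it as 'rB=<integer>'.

m = 284
d = (14, 16);  v_rel = (-3, -1),  |v_rel|² = 10
v_rel×d = (-3)·(16) − (-1)·(14) = -34
since m = R²·10 − (-34)²:  R² = (1156 + 284) / 10 = 144
R = √144 = 12  ⇒  r_B = 12 − 7 = 5

rB=5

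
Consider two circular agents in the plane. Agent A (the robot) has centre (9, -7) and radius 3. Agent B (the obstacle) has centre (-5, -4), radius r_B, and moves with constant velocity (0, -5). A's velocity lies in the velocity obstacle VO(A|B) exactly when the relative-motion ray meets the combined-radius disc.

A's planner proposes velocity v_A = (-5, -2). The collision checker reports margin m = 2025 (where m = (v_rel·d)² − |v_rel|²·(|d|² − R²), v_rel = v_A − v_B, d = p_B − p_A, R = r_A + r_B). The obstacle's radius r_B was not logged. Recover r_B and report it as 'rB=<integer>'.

m = 2025
d = (-14, 3);  v_rel = (-5, 3),  |v_rel|² = 34
v_rel×d = (-5)·(3) − (3)·(-14) = 27
since m = R²·34 − 27²:  R² = (729 + 2025) / 34 = 81
R = √81 = 9  ⇒  r_B = 9 − 3 = 6

rB=6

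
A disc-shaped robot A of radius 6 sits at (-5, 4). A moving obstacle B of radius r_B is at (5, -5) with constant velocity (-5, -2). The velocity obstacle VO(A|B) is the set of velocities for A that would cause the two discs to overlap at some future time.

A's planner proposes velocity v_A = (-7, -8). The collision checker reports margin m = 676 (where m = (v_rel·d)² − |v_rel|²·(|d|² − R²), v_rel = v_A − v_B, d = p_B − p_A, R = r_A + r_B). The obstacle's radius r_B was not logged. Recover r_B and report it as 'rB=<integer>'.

m = 676
d = (10, -9);  v_rel = (-2, -6),  |v_rel|² = 40
v_rel×d = (-2)·(-9) − (-6)·(10) = 78
since m = R²·40 − 78²:  R² = (6084 + 676) / 40 = 169
R = √169 = 13  ⇒  r_B = 13 − 6 = 7

rB=7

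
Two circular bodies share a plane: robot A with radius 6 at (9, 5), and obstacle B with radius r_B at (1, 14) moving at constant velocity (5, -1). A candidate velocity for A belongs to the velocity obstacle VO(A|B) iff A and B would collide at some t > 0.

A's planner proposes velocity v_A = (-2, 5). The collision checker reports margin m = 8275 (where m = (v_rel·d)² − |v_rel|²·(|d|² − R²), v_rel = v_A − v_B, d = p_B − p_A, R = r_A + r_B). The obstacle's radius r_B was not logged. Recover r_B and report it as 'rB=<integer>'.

m = 8275
d = (-8, 9);  v_rel = (-7, 6),  |v_rel|² = 85
v_rel×d = (-7)·(9) − (6)·(-8) = -15
since m = R²·85 − (-15)²:  R² = (225 + 8275) / 85 = 100
R = √100 = 10  ⇒  r_B = 10 − 6 = 4

rB=4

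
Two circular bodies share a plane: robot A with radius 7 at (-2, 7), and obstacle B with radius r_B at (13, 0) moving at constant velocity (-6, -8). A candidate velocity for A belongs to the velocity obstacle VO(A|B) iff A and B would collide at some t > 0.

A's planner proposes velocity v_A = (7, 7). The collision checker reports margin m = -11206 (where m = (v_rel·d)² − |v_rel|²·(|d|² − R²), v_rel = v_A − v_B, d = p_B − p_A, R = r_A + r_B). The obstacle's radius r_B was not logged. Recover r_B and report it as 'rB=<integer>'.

m = -11206
d = (15, -7);  v_rel = (13, 15),  |v_rel|² = 394
v_rel×d = (13)·(-7) − (15)·(15) = -316
since m = R²·394 − (-316)²:  R² = (99856 + -11206) / 394 = 225
R = √225 = 15  ⇒  r_B = 15 − 7 = 8

rB=8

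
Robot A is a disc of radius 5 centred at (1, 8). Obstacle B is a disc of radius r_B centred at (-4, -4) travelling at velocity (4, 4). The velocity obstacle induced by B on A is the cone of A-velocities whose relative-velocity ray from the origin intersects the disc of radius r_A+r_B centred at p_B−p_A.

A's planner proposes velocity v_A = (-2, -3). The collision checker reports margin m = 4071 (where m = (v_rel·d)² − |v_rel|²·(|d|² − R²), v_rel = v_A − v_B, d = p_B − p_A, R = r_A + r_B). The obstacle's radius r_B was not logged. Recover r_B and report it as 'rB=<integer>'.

m = 4071
d = (-5, -12);  v_rel = (-6, -7),  |v_rel|² = 85
v_rel×d = (-6)·(-12) − (-7)·(-5) = 37
since m = R²·85 − 37²:  R² = (1369 + 4071) / 85 = 64
R = √64 = 8  ⇒  r_B = 8 − 5 = 3

rB=3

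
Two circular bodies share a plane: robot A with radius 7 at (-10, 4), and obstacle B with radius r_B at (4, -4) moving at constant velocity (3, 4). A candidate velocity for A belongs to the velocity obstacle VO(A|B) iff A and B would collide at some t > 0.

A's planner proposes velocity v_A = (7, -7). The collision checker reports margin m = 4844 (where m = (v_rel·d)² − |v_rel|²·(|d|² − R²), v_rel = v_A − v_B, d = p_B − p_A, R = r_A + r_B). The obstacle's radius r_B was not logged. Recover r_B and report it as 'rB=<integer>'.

m = 4844
d = (14, -8);  v_rel = (4, -11),  |v_rel|² = 137
v_rel×d = (4)·(-8) − (-11)·(14) = 122
since m = R²·137 − 122²:  R² = (14884 + 4844) / 137 = 144
R = √144 = 12  ⇒  r_B = 12 − 7 = 5

rB=5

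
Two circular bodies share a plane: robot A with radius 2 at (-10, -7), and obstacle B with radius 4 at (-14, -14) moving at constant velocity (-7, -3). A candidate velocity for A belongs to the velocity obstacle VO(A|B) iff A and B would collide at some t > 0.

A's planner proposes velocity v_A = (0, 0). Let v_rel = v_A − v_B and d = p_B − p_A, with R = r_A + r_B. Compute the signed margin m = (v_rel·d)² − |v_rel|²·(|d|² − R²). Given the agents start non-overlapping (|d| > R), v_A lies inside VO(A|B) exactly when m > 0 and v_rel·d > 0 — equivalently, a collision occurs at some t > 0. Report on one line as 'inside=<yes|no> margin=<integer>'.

d = (-4, -7),  |d|² = 65;  R = 2+4 = 6,  c = 65−6² = 29
v_rel = (7, 3),  |v_rel|² = 58;  v_rel·d = (7)·(-4) + (3)·(-7) = -49
58·t² + 98·t + 29 = 0  ⇒  m = (-49)² − 58·29 = 719
m = 719 > 0,  v_rel·d = -49 < 0  ⇒  outside

inside=no margin=719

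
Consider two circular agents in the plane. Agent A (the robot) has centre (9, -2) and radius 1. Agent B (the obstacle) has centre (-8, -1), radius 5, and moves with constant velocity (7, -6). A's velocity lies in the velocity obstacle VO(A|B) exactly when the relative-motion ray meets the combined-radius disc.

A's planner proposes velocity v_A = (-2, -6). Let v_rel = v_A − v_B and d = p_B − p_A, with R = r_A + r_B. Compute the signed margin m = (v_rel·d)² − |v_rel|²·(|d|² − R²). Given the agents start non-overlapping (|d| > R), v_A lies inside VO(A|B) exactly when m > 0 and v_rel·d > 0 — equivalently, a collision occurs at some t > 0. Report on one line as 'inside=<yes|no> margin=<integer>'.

d = (-17, 1),  |d|² = 290;  R = 1+5 = 6,  c = 290−6² = 254
v_rel = (-9, 0),  |v_rel|² = 81;  v_rel·d = (-9)·(-17) + (0)·(1) = 153
81·t² − 306·t + 254 = 0  ⇒  m = 153² − 81·254 = 2835
m = 2835 > 0,  v_rel·d = 153 > 0  ⇒  inside

inside=yes margin=2835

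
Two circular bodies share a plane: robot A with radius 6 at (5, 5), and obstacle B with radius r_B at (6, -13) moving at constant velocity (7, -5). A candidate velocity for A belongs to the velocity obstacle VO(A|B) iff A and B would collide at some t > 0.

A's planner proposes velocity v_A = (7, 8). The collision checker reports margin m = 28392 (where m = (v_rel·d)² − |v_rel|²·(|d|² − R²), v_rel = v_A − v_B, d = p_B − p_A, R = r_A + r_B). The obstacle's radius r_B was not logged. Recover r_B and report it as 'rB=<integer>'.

m = 28392
d = (1, -18);  v_rel = (0, 13),  |v_rel|² = 169
v_rel×d = (0)·(-18) − (13)·(1) = -13
since m = R²·169 − (-13)²:  R² = (169 + 28392) / 169 = 169
R = √169 = 13  ⇒  r_B = 13 − 6 = 7

rB=7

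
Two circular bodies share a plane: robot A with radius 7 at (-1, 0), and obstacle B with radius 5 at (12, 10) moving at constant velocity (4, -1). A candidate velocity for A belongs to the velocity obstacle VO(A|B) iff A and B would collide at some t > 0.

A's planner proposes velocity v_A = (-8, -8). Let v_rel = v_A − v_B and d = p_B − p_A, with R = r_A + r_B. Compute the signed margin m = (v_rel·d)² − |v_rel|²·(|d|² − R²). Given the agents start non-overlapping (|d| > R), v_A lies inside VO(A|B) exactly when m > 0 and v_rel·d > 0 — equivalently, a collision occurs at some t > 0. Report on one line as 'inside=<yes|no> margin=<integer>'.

d = (13, 10),  |d|² = 269;  R = 7+5 = 12,  c = 269−12² = 125
v_rel = (-12, -7),  |v_rel|² = 193;  v_rel·d = (-12)·(13) + (-7)·(10) = -226
193·t² + 452·t + 125 = 0  ⇒  m = (-226)² − 193·125 = 26951
m = 26951 > 0,  v_rel·d = -226 < 0  ⇒  outside

inside=no margin=26951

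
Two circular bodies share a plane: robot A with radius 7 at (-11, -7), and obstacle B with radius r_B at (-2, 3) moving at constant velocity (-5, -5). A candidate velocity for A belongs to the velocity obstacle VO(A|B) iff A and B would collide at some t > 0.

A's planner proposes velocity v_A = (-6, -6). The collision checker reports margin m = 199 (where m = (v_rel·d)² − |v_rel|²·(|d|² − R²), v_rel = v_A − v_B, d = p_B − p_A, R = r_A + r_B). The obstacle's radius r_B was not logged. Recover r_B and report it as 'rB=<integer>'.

m = 199
d = (9, 10);  v_rel = (-1, -1),  |v_rel|² = 2
v_rel×d = (-1)·(10) − (-1)·(9) = -1
since m = R²·2 − (-1)²:  R² = (1 + 199) / 2 = 100
R = √100 = 10  ⇒  r_B = 10 − 7 = 3

rB=3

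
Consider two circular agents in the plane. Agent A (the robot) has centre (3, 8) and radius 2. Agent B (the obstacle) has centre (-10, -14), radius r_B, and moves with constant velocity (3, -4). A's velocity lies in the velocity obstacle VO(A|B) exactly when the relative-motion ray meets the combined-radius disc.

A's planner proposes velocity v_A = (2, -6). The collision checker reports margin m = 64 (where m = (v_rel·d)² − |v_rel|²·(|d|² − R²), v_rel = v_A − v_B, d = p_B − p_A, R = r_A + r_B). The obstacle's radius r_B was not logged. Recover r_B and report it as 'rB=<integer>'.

m = 64
d = (-13, -22);  v_rel = (-1, -2),  |v_rel|² = 5
v_rel×d = (-1)·(-22) − (-2)·(-13) = -4
since m = R²·5 − (-4)²:  R² = (16 + 64) / 5 = 16
R = √16 = 4  ⇒  r_B = 4 − 2 = 2

rB=2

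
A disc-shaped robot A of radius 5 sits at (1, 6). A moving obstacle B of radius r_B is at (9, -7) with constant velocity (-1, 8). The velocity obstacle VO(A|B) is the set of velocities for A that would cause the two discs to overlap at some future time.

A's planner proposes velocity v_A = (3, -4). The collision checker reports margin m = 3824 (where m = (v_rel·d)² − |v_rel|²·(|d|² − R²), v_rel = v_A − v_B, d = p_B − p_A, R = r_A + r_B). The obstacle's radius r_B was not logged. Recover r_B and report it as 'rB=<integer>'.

m = 3824
d = (8, -13);  v_rel = (4, -12),  |v_rel|² = 160
v_rel×d = (4)·(-13) − (-12)·(8) = 44
since m = R²·160 − 44²:  R² = (1936 + 3824) / 160 = 36
R = √36 = 6  ⇒  r_B = 6 − 5 = 1

rB=1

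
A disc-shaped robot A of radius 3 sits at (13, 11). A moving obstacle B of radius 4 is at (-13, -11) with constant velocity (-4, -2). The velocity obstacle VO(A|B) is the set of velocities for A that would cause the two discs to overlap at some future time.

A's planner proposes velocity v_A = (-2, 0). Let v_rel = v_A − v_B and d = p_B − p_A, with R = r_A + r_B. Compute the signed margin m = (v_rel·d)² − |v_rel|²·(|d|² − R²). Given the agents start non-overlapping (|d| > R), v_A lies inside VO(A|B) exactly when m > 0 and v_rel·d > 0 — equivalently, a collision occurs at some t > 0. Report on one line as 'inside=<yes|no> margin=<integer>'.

d = (-26, -22),  |d|² = 1160;  R = 3+4 = 7,  c = 1160−7² = 1111
v_rel = (2, 2),  |v_rel|² = 8;  v_rel·d = (2)·(-26) + (2)·(-22) = -96
8·t² + 192·t + 1111 = 0  ⇒  m = (-96)² − 8·1111 = 328
m = 328 > 0,  v_rel·d = -96 < 0  ⇒  outside

inside=no margin=328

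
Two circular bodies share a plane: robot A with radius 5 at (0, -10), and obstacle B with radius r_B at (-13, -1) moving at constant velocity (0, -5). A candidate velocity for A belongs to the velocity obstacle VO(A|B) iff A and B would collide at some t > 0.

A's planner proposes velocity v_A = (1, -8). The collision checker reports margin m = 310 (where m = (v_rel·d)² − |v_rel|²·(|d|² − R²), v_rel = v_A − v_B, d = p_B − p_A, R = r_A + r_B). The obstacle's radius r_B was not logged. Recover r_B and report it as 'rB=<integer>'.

m = 310
d = (-13, 9);  v_rel = (1, -3),  |v_rel|² = 10
v_rel×d = (1)·(9) − (-3)·(-13) = -30
since m = R²·10 − (-30)²:  R² = (900 + 310) / 10 = 121
R = √121 = 11  ⇒  r_B = 11 − 5 = 6

rB=6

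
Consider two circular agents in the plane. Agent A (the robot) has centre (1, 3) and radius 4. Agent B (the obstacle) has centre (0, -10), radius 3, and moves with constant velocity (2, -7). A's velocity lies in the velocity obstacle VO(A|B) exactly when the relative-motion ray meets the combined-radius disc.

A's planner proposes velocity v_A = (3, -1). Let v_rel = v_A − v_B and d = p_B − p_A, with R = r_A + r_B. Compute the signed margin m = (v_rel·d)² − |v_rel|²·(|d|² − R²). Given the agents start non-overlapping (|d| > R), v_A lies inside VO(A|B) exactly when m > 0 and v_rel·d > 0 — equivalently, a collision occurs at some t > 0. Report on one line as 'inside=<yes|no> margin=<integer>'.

d = (-1, -13),  |d|² = 170;  R = 4+3 = 7,  c = 170−7² = 121
v_rel = (1, 6),  |v_rel|² = 37;  v_rel·d = (1)·(-1) + (6)·(-13) = -79
37·t² + 158·t + 121 = 0  ⇒  m = (-79)² − 37·121 = 1764
m = 1764 > 0,  v_rel·d = -79 < 0  ⇒  outside

inside=no margin=1764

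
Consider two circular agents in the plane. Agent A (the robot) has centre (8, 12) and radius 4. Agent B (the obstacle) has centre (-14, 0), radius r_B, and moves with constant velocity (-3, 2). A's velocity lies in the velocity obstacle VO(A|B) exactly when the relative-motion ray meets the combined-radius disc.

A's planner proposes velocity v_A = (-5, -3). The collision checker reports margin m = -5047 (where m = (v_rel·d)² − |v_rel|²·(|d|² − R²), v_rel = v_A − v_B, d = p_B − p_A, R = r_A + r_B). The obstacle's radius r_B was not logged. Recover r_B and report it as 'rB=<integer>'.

m = -5047
d = (-22, -12);  v_rel = (-2, -5),  |v_rel|² = 29
v_rel×d = (-2)·(-12) − (-5)·(-22) = -86
since m = R²·29 − (-86)²:  R² = (7396 + -5047) / 29 = 81
R = √81 = 9  ⇒  r_B = 9 − 4 = 5

rB=5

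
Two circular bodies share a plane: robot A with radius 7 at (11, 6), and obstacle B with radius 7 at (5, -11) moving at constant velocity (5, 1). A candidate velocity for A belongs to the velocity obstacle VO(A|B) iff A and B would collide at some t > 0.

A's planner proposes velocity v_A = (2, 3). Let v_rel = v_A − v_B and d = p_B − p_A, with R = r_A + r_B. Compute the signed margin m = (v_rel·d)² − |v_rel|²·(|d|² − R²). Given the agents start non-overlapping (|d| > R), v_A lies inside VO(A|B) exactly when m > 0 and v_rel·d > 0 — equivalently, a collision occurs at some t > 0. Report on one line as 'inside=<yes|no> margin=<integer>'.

d = (-6, -17),  |d|² = 325;  R = 7+7 = 14,  c = 325−14² = 129
v_rel = (-3, 2),  |v_rel|² = 13;  v_rel·d = (-3)·(-6) + (2)·(-17) = -16
13·t² + 32·t + 129 = 0  ⇒  m = (-16)² − 13·129 = -1421
m = -1421 < 0,  v_rel·d = -16 < 0  ⇒  outside

inside=no margin=-1421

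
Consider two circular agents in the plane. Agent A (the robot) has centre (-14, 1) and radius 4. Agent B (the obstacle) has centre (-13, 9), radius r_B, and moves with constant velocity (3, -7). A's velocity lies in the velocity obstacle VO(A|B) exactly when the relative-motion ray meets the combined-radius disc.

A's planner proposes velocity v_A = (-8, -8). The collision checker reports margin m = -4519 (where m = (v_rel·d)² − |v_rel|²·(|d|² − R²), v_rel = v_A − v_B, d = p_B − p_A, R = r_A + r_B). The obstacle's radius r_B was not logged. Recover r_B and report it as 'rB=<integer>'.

m = -4519
d = (1, 8);  v_rel = (-11, -1),  |v_rel|² = 122
v_rel×d = (-11)·(8) − (-1)·(1) = -87
since m = R²·122 − (-87)²:  R² = (7569 + -4519) / 122 = 25
R = √25 = 5  ⇒  r_B = 5 − 4 = 1

rB=1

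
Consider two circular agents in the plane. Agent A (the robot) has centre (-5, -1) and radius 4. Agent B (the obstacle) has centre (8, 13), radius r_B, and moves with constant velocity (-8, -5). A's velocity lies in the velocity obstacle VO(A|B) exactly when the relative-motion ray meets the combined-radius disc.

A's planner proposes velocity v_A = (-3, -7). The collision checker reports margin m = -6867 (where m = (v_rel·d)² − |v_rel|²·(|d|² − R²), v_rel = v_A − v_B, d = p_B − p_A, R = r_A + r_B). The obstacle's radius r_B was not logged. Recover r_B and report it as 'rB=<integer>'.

m = -6867
d = (13, 14);  v_rel = (5, -2),  |v_rel|² = 29
v_rel×d = (5)·(14) − (-2)·(13) = 96
since m = R²·29 − 96²:  R² = (9216 + -6867) / 29 = 81
R = √81 = 9  ⇒  r_B = 9 − 4 = 5

rB=5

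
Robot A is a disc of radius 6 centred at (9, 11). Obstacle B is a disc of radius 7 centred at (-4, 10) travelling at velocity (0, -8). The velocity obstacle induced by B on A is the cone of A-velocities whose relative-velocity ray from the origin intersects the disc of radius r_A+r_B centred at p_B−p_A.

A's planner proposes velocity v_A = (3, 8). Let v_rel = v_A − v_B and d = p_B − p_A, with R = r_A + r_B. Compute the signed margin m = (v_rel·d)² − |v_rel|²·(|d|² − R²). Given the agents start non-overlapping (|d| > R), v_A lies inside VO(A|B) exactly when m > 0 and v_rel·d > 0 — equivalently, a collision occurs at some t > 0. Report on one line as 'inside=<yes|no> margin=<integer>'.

d = (-13, -1),  |d|² = 170;  R = 6+7 = 13,  c = 170−13² = 1
v_rel = (3, 16),  |v_rel|² = 265;  v_rel·d = (3)·(-13) + (16)·(-1) = -55
265·t² + 110·t + 1 = 0  ⇒  m = (-55)² − 265·1 = 2760
m = 2760 > 0,  v_rel·d = -55 < 0  ⇒  outside

inside=no margin=2760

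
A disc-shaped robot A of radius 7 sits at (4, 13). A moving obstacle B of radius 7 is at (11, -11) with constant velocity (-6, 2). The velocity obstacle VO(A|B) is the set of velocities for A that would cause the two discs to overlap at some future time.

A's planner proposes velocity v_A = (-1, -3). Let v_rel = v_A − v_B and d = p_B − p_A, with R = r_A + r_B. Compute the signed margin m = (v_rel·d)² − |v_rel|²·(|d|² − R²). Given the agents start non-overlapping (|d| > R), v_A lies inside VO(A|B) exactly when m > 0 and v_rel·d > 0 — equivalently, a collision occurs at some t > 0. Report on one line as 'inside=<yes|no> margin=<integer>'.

d = (7, -24),  |d|² = 625;  R = 7+7 = 14,  c = 625−14² = 429
v_rel = (5, -5),  |v_rel|² = 50;  v_rel·d = (5)·(7) + (-5)·(-24) = 155
50·t² − 310·t + 429 = 0  ⇒  m = 155² − 50·429 = 2575
m = 2575 > 0,  v_rel·d = 155 > 0  ⇒  inside

inside=yes margin=2575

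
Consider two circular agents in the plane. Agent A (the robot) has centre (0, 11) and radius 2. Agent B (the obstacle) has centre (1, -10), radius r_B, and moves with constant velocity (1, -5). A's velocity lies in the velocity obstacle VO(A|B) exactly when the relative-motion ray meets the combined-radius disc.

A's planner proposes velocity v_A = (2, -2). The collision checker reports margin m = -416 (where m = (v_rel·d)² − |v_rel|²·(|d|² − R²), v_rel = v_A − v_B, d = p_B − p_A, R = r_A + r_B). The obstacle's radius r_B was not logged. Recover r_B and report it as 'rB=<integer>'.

m = -416
d = (1, -21);  v_rel = (1, 3),  |v_rel|² = 10
v_rel×d = (1)·(-21) − (3)·(1) = -24
since m = R²·10 − (-24)²:  R² = (576 + -416) / 10 = 16
R = √16 = 4  ⇒  r_B = 4 − 2 = 2

rB=2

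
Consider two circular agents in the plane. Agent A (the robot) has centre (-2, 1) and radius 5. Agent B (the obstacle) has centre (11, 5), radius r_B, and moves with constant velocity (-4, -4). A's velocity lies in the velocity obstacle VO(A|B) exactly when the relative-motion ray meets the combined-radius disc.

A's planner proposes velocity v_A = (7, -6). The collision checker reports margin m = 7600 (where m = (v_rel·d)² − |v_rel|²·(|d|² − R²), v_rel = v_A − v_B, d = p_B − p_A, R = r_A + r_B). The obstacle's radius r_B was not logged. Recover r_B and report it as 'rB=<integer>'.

m = 7600
d = (13, 4);  v_rel = (11, -2),  |v_rel|² = 125
v_rel×d = (11)·(4) − (-2)·(13) = 70
since m = R²·125 − 70²:  R² = (4900 + 7600) / 125 = 100
R = √100 = 10  ⇒  r_B = 10 − 5 = 5

rB=5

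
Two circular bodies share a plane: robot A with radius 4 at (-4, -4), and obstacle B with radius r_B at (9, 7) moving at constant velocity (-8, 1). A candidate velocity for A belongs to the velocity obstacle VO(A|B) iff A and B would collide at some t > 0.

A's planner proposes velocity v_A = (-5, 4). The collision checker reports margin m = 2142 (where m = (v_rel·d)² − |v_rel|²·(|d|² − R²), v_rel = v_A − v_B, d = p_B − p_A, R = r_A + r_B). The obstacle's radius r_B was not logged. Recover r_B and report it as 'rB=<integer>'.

m = 2142
d = (13, 11);  v_rel = (3, 3),  |v_rel|² = 18
v_rel×d = (3)·(11) − (3)·(13) = -6
since m = R²·18 − (-6)²:  R² = (36 + 2142) / 18 = 121
R = √121 = 11  ⇒  r_B = 11 − 4 = 7

rB=7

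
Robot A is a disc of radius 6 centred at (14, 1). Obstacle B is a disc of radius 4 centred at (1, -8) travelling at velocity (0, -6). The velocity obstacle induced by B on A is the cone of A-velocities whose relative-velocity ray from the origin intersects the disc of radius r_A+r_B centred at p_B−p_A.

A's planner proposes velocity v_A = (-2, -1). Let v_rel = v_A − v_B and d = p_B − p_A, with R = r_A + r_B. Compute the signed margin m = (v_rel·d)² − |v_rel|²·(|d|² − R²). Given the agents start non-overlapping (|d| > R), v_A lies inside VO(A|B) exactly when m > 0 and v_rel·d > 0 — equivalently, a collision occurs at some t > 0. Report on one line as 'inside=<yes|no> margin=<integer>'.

d = (-13, -9),  |d|² = 250;  R = 6+4 = 10,  c = 250−10² = 150
v_rel = (-2, 5),  |v_rel|² = 29;  v_rel·d = (-2)·(-13) + (5)·(-9) = -19
29·t² + 38·t + 150 = 0  ⇒  m = (-19)² − 29·150 = -3989
m = -3989 < 0,  v_rel·d = -19 < 0  ⇒  outside

inside=no margin=-3989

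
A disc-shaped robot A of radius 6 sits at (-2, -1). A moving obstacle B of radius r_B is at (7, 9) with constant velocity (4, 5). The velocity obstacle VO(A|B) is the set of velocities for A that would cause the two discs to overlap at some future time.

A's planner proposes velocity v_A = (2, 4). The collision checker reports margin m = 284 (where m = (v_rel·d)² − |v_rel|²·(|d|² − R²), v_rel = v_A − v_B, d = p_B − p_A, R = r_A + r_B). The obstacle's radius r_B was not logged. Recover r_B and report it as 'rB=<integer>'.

m = 284
d = (9, 10);  v_rel = (-2, -1),  |v_rel|² = 5
v_rel×d = (-2)·(10) − (-1)·(9) = -11
since m = R²·5 − (-11)²:  R² = (121 + 284) / 5 = 81
R = √81 = 9  ⇒  r_B = 9 − 6 = 3

rB=3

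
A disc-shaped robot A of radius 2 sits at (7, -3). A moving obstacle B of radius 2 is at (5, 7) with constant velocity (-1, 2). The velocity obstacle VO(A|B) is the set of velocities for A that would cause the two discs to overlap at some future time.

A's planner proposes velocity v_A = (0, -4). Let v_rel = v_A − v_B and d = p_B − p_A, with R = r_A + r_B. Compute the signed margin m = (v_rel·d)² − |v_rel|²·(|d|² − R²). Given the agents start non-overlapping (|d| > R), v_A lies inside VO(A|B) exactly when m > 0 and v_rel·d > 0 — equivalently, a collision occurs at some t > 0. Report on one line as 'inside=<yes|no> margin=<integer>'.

d = (-2, 10),  |d|² = 104;  R = 2+2 = 4,  c = 104−4² = 88
v_rel = (1, -6),  |v_rel|² = 37;  v_rel·d = (1)·(-2) + (-6)·(10) = -62
37·t² + 124·t + 88 = 0  ⇒  m = (-62)² − 37·88 = 588
m = 588 > 0,  v_rel·d = -62 < 0  ⇒  outside

inside=no margin=588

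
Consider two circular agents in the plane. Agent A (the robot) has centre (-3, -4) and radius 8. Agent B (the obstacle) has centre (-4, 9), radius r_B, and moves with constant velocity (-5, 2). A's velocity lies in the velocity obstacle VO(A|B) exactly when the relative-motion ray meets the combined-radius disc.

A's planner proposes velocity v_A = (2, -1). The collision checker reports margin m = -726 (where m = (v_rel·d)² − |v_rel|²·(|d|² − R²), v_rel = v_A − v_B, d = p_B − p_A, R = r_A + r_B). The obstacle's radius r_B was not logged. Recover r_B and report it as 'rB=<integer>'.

m = -726
d = (-1, 13);  v_rel = (7, -3),  |v_rel|² = 58
v_rel×d = (7)·(13) − (-3)·(-1) = 88
since m = R²·58 − 88²:  R² = (7744 + -726) / 58 = 121
R = √121 = 11  ⇒  r_B = 11 − 8 = 3

rB=3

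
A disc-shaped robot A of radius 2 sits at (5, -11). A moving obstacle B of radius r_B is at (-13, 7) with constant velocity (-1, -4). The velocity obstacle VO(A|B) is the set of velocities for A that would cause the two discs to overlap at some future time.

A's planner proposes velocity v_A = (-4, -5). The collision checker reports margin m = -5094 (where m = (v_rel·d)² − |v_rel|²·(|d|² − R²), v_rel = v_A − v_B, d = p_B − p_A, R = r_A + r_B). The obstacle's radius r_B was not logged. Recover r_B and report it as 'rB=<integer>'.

m = -5094
d = (-18, 18);  v_rel = (-3, -1),  |v_rel|² = 10
v_rel×d = (-3)·(18) − (-1)·(-18) = -72
since m = R²·10 − (-72)²:  R² = (5184 + -5094) / 10 = 9
R = √9 = 3  ⇒  r_B = 3 − 2 = 1

rB=1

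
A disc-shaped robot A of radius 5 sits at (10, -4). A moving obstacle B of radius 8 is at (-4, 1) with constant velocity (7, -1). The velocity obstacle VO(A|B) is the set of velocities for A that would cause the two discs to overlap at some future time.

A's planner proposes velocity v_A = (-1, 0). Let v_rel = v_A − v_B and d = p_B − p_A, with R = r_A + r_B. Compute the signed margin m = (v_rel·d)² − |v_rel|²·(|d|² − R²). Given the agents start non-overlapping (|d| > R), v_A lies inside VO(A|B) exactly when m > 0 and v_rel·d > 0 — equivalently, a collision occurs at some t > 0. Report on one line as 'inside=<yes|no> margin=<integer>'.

d = (-14, 5),  |d|² = 221;  R = 5+8 = 13,  c = 221−13² = 52
v_rel = (-8, 1),  |v_rel|² = 65;  v_rel·d = (-8)·(-14) + (1)·(5) = 117
65·t² − 234·t + 52 = 0  ⇒  m = 117² − 65·52 = 10309
m = 10309 > 0,  v_rel·d = 117 > 0  ⇒  inside

inside=yes margin=10309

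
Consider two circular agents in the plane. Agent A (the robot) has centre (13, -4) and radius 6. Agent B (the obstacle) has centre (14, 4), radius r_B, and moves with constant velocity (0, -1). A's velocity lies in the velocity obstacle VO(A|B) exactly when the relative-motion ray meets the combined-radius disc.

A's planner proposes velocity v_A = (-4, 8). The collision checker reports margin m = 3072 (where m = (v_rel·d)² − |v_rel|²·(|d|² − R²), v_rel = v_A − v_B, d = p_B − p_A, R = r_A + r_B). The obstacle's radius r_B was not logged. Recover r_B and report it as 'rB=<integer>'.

m = 3072
d = (1, 8);  v_rel = (-4, 9),  |v_rel|² = 97
v_rel×d = (-4)·(8) − (9)·(1) = -41
since m = R²·97 − (-41)²:  R² = (1681 + 3072) / 97 = 49
R = √49 = 7  ⇒  r_B = 7 − 6 = 1

rB=1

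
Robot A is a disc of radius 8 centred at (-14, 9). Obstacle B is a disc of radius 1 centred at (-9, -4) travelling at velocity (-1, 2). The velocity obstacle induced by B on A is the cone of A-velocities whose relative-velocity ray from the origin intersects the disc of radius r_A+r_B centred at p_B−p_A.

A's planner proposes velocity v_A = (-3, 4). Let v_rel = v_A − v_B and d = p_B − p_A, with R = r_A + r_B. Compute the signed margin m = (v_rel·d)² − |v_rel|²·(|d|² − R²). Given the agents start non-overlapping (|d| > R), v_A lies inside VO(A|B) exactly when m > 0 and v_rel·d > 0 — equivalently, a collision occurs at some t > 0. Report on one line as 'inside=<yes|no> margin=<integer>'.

d = (5, -13),  |d|² = 194;  R = 8+1 = 9,  c = 194−9² = 113
v_rel = (-2, 2),  |v_rel|² = 8;  v_rel·d = (-2)·(5) + (2)·(-13) = -36
8·t² + 72·t + 113 = 0  ⇒  m = (-36)² − 8·113 = 392
m = 392 > 0,  v_rel·d = -36 < 0  ⇒  outside

inside=no margin=392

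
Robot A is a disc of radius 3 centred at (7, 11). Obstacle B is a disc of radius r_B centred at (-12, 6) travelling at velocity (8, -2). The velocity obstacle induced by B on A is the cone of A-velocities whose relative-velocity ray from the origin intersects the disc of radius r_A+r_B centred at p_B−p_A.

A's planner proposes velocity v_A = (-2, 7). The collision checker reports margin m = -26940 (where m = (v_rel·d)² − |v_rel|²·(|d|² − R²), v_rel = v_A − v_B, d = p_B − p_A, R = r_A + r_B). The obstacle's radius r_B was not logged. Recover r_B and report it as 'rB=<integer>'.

m = -26940
d = (-19, -5);  v_rel = (-10, 9),  |v_rel|² = 181
v_rel×d = (-10)·(-5) − (9)·(-19) = 221
since m = R²·181 − 221²:  R² = (48841 + -26940) / 181 = 121
R = √121 = 11  ⇒  r_B = 11 − 3 = 8

rB=8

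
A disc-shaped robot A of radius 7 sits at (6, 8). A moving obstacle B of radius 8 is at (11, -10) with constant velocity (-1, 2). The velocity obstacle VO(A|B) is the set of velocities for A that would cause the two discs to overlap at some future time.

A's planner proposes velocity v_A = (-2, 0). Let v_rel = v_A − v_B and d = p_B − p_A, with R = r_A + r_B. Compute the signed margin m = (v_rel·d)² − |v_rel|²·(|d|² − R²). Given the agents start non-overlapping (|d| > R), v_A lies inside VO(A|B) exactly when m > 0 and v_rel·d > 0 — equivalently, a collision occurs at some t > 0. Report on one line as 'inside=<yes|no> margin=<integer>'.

d = (5, -18),  |d|² = 349;  R = 7+8 = 15,  c = 349−15² = 124
v_rel = (-1, -2),  |v_rel|² = 5;  v_rel·d = (-1)·(5) + (-2)·(-18) = 31
5·t² − 62·t + 124 = 0  ⇒  m = 31² − 5·124 = 341
m = 341 > 0,  v_rel·d = 31 > 0  ⇒  inside

inside=yes margin=341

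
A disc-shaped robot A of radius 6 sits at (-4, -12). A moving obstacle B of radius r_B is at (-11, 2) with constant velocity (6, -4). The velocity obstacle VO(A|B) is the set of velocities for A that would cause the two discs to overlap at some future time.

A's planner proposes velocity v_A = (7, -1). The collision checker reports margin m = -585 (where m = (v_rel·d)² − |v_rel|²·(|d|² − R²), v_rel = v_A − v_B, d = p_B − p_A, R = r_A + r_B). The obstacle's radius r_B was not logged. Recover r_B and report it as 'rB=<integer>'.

m = -585
d = (-7, 14);  v_rel = (1, 3),  |v_rel|² = 10
v_rel×d = (1)·(14) − (3)·(-7) = 35
since m = R²·10 − 35²:  R² = (1225 + -585) / 10 = 64
R = √64 = 8  ⇒  r_B = 8 − 6 = 2

rB=2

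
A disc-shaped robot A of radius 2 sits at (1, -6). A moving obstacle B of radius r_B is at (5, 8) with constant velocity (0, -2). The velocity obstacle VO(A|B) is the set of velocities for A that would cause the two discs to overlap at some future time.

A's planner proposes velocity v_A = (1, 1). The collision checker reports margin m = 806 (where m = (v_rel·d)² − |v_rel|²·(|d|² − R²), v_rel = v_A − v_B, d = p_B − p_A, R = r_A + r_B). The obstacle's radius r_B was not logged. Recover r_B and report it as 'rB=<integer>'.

m = 806
d = (4, 14);  v_rel = (1, 3),  |v_rel|² = 10
v_rel×d = (1)·(14) − (3)·(4) = 2
since m = R²·10 − 2²:  R² = (4 + 806) / 10 = 81
R = √81 = 9  ⇒  r_B = 9 − 2 = 7

rB=7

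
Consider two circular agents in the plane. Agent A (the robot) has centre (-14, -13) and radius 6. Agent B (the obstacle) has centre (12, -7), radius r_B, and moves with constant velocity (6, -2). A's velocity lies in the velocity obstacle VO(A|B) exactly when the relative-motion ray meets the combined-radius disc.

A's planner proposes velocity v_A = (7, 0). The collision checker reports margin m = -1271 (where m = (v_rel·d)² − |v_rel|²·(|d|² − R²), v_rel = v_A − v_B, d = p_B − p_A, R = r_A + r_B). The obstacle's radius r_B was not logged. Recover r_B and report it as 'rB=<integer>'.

m = -1271
d = (26, 6);  v_rel = (1, 2),  |v_rel|² = 5
v_rel×d = (1)·(6) − (2)·(26) = -46
since m = R²·5 − (-46)²:  R² = (2116 + -1271) / 5 = 169
R = √169 = 13  ⇒  r_B = 13 − 6 = 7

rB=7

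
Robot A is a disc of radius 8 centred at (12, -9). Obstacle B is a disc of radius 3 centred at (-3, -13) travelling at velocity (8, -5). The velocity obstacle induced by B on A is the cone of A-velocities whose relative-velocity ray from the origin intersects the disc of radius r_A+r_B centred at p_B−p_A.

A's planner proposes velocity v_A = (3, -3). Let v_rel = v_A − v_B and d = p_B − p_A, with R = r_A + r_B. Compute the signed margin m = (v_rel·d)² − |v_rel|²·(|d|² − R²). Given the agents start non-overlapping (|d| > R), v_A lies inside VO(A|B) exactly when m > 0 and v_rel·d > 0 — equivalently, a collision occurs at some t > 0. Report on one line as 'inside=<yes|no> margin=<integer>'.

d = (-15, -4),  |d|² = 241;  R = 8+3 = 11,  c = 241−11² = 120
v_rel = (-5, 2),  |v_rel|² = 29;  v_rel·d = (-5)·(-15) + (2)·(-4) = 67
29·t² − 134·t + 120 = 0  ⇒  m = 67² − 29·120 = 1009
m = 1009 > 0,  v_rel·d = 67 > 0  ⇒  inside

inside=yes margin=1009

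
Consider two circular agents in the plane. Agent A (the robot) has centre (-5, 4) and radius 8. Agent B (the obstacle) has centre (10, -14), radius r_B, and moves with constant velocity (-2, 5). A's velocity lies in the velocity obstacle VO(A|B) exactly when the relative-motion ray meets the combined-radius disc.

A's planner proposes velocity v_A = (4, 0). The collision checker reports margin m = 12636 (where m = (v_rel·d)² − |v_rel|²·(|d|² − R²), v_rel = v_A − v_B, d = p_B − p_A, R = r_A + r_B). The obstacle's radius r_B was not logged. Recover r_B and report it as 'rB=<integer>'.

m = 12636
d = (15, -18);  v_rel = (6, -5),  |v_rel|² = 61
v_rel×d = (6)·(-18) − (-5)·(15) = -33
since m = R²·61 − (-33)²:  R² = (1089 + 12636) / 61 = 225
R = √225 = 15  ⇒  r_B = 15 − 8 = 7

rB=7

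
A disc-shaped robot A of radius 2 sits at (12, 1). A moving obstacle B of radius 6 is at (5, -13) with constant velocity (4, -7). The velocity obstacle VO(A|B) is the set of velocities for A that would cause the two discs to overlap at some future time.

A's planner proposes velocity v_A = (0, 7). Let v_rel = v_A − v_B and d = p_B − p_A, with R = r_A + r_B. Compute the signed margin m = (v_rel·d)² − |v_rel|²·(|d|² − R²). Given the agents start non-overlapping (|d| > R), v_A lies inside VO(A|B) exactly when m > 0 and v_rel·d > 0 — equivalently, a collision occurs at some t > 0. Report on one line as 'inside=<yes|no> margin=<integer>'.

d = (-7, -14),  |d|² = 245;  R = 2+6 = 8,  c = 245−8² = 181
v_rel = (-4, 14),  |v_rel|² = 212;  v_rel·d = (-4)·(-7) + (14)·(-14) = -168
212·t² + 336·t + 181 = 0  ⇒  m = (-168)² − 212·181 = -10148
m = -10148 < 0,  v_rel·d = -168 < 0  ⇒  outside

inside=no margin=-10148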